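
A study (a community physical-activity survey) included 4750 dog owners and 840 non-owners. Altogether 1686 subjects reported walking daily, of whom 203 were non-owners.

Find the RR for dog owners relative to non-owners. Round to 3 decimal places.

dog owners with the outcome: 1686 − 203 = 1483
dog owners without the outcome: 4750 − 1483 = 3267
non-owners without the outcome: 840 − 203 = 637
risk, dog owners = 1483/4750 = 0.3122
risk, non-owners = 203/840 = 0.2417
RR = 0.3122 / 0.2417 = 1.292

RR = 1.292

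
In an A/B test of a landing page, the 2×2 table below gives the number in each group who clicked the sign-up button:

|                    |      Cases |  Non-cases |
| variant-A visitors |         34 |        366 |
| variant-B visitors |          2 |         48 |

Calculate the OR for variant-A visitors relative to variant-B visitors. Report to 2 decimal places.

OR = 2.23

odds, variant-A visitors = 34/366 = 0.09290
odds, variant-B visitors = 2/48 = 0.04167
OR = 0.09290 / 0.04167 = 2.23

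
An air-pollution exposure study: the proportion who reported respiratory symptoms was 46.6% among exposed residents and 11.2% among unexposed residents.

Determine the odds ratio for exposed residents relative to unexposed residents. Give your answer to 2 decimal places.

odds, exposed residents = 0.4660/0.5340 = 0.8727
odds, unexposed residents = 0.1120/0.8880 = 0.1261
OR = 0.8727 / 0.1261 = 6.92

6.92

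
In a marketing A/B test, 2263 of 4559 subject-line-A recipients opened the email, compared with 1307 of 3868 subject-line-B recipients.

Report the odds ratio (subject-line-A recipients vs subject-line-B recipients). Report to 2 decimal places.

OR = (2263 × 2561) / (2296 × 1307) = 5795543/3000872 ≈ 1.93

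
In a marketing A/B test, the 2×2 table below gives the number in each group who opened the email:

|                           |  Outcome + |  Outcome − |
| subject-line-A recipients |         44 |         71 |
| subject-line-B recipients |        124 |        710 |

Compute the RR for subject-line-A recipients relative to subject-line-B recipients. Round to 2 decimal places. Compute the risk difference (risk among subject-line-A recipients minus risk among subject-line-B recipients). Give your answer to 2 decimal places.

RR = 2.57; RD = 0.23

risk, subject-line-A recipients = 44/115 = 0.3826
risk, subject-line-B recipients = 124/834 = 0.1487
RR = 0.3826 / 0.1487 = 2.57
risk difference = 0.3826 − 0.1487 = 0.23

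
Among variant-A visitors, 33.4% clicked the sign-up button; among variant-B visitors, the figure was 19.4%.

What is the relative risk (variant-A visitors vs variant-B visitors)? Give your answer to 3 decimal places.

RR = 0.3340 / 0.1940 = 1.722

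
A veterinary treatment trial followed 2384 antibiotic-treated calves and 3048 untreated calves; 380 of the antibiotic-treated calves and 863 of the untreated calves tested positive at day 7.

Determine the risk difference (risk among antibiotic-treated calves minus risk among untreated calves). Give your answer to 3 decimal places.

risk, antibiotic-treated calves = 380/2384 = 0.1594
risk, untreated calves = 863/3048 = 0.2831
risk difference = 0.1594 − 0.2831 = -0.124

RD: -0.124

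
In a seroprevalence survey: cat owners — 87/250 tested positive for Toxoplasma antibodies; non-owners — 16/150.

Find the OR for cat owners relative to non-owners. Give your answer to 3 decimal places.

OR = (87 × 134) / (163 × 16) = 11658/2608 ≈ 4.470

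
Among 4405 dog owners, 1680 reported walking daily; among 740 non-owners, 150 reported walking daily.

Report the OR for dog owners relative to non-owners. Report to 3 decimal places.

OR = (1680 × 590) / (2725 × 150) = 991200/408750 ≈ 2.425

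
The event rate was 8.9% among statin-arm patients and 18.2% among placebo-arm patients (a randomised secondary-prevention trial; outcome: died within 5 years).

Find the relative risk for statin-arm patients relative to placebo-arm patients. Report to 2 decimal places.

RR = 0.0890 / 0.1820 = 0.49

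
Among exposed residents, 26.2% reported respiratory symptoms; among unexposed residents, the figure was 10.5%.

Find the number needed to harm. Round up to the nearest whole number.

NNH = 7

absolute risk difference = 0.157000
1 / 0.157000 = 6.369 → round up → 7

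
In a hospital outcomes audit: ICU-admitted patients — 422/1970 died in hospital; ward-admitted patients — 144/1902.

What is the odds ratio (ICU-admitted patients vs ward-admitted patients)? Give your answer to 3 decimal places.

3.328

odds, ICU-admitted patients = 422/1548 = 0.2726
odds, ward-admitted patients = 144/1758 = 0.0819
OR = 0.2726 / 0.0819 = 3.328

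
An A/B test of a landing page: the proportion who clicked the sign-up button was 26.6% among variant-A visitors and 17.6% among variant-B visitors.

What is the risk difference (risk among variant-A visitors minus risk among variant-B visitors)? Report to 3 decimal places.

risk difference = 0.2660 − 0.1760 = 0.090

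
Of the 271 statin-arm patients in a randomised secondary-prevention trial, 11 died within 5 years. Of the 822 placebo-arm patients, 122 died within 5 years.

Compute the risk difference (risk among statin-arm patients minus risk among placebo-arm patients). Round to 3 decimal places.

risk, statin-arm patients = 11/271 = 0.04059
risk, placebo-arm patients = 122/822 = 0.14842
risk difference = 0.04059 − 0.14842 = -0.108

RD: -0.108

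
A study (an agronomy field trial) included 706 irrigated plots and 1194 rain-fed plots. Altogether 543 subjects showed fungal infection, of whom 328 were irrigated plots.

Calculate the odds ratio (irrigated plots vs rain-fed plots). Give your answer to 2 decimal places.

irrigated plots without the outcome: 706 − 328 = 378
rain-fed plots with the outcome: 543 − 328 = 215
rain-fed plots without the outcome: 1194 − 215 = 979
OR = (328 × 979) / (378 × 215) = 321112/81270 ≈ 3.95

OR: 3.95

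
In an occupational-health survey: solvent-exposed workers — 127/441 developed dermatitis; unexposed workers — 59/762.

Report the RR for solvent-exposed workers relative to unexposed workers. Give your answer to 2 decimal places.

risk, solvent-exposed workers = 127/441 = 0.2880
risk, unexposed workers = 59/762 = 0.0774
RR = 0.2880 / 0.0774 = 3.72

3.72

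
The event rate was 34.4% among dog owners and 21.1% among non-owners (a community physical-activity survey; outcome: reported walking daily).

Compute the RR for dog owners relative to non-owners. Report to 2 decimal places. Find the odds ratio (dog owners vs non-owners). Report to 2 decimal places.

RR = 0.3440 / 0.2110 = 1.63
odds, dog owners = 0.3440/0.6560 = 0.5244
odds, non-owners = 0.2110/0.7890 = 0.2674
OR = 0.5244 / 0.2674 = 1.96

RR = 1.63; OR = 1.96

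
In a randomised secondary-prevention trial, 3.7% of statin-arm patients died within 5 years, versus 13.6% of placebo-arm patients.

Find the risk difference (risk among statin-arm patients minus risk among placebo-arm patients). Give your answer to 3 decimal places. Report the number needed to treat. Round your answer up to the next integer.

risk difference = 0.03700 − 0.13600 = -0.099
absolute risk difference = 0.099000
1 / 0.099000 = 10.101 → round up → 11

RD = -0.099; NNT = 11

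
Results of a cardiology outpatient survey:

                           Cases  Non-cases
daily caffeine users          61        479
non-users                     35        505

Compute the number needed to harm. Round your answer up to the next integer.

21

risk, daily caffeine users = 61/540 = 0.112963
risk, non-users = 35/540 = 0.064815
absolute risk difference = 0.048148
1 / 0.048148 = 20.769 → round up → 21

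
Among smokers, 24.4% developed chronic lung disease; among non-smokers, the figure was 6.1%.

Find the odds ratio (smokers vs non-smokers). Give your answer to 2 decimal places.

odds, smokers = 0.2440/0.7560 = 0.3228
odds, non-smokers = 0.0610/0.9390 = 0.0650
OR = 0.3228 / 0.0650 = 4.97

4.97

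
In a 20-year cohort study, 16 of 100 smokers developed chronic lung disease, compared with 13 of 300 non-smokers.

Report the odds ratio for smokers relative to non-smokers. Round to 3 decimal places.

OR = (16 × 287) / (84 × 13) = 4592/1092 ≈ 4.205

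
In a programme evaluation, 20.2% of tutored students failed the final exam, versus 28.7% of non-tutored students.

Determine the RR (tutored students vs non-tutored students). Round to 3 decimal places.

RR = 0.2020 / 0.2870 = 0.704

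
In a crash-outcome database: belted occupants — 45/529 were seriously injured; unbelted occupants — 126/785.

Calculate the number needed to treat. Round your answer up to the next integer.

risk, belted occupants = 45/529 = 0.085066
risk, unbelted occupants = 126/785 = 0.160510
absolute risk difference = 0.075443
1 / 0.075443 = 13.255 → round up → 14

14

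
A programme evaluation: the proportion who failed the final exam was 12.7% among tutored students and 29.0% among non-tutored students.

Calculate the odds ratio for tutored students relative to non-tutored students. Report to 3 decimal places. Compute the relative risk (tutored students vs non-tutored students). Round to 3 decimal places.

OR = 0.356; RR = 0.438

odds, tutored students = 0.1270/0.8730 = 0.1455
odds, non-tutored students = 0.2900/0.7100 = 0.4085
OR = 0.1455 / 0.4085 = 0.356
RR = 0.1270 / 0.2900 = 0.438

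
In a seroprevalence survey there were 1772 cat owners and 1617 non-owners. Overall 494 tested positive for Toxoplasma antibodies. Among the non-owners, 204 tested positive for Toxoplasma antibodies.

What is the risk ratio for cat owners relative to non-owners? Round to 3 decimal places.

cat owners with the outcome: 494 − 204 = 290
cat owners without the outcome: 1772 − 290 = 1482
non-owners without the outcome: 1617 − 204 = 1413
risk, cat owners = 290/1772 = 0.1637
risk, non-owners = 204/1617 = 0.1262
RR = 0.1637 / 0.1262 = 1.297

RR: 1.297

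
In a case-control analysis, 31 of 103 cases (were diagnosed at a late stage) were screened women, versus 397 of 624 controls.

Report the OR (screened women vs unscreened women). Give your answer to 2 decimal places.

OR: 0.25

odds, screened women = 31/397 = 0.0781
odds, unscreened women = 72/227 = 0.3172
OR = 0.0781 / 0.3172 = 0.25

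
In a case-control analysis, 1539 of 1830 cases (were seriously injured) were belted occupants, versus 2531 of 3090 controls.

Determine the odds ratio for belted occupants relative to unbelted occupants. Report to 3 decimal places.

OR = (1539 × 559) / (2531 × 291) = 860301/736521 ≈ 1.168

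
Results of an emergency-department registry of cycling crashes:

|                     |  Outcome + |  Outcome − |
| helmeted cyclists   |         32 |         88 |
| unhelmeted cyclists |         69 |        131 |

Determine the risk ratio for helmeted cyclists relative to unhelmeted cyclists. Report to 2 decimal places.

0.77

risk, helmeted cyclists = 32/120 = 0.2667
risk, unhelmeted cyclists = 69/200 = 0.3450
RR = 0.2667 / 0.3450 = 0.77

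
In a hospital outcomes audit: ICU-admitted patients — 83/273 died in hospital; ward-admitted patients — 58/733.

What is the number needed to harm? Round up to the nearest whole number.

risk, ICU-admitted patients = 83/273 = 0.304029
risk, ward-admitted patients = 58/733 = 0.079127
absolute risk difference = 0.224902
1 / 0.224902 = 4.446 → round up → 5

NNH: 5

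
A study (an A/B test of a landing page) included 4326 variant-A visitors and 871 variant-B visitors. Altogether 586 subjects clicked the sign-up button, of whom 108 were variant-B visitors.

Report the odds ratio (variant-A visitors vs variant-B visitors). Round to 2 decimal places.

OR ≈ 0.88

variant-A visitors with the outcome: 586 − 108 = 478
variant-A visitors without the outcome: 4326 − 478 = 3848
variant-B visitors without the outcome: 871 − 108 = 763
OR = (478 × 763) / (3848 × 108) = 364714/415584 ≈ 0.88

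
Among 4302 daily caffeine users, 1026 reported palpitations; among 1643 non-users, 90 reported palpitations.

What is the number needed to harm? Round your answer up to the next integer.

NNH ≈ 6

risk, daily caffeine users = 1026/4302 = 0.238494
risk, non-users = 90/1643 = 0.054778
absolute risk difference = 0.183716
1 / 0.183716 = 5.443 → round up → 6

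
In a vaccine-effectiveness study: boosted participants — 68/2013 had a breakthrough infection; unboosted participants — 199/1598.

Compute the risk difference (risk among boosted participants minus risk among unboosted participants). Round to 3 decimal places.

risk, boosted participants = 68/2013 = 0.03378
risk, unboosted participants = 199/1598 = 0.12453
risk difference = 0.03378 − 0.12453 = -0.091

-0.091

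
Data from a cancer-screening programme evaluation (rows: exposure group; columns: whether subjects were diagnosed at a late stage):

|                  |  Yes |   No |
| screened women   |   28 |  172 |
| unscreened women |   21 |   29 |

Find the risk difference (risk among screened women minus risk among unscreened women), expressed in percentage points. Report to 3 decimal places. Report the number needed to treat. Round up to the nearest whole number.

risk, screened women = 28/200 = 0.1400
risk, unscreened women = 21/50 = 0.4200
risk difference = 0.1400 − 0.4200 = -0.2800 → -28.000 percentage points
absolute risk difference = 0.280000
1 / 0.280000 = 3.571 → round up → 4

RD = -28.000; NNT = 4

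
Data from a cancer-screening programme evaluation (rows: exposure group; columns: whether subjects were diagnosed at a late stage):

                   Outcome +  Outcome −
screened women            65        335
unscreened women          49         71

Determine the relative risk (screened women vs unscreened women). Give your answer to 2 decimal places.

risk, screened women = 65/400 = 0.1625
risk, unscreened women = 49/120 = 0.4083
RR = 0.1625 / 0.4083 = 0.40

RR: 0.40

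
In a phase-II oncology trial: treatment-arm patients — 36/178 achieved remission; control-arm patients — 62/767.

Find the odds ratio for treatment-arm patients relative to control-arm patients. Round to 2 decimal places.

OR = (36 × 705) / (142 × 62) = 25380/8804 ≈ 2.88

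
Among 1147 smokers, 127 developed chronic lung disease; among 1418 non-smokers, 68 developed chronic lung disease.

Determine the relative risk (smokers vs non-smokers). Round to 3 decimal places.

risk, smokers = 127/1147 = 0.11072
risk, non-smokers = 68/1418 = 0.04795
RR = 0.11072 / 0.04795 = 2.309

RR: 2.309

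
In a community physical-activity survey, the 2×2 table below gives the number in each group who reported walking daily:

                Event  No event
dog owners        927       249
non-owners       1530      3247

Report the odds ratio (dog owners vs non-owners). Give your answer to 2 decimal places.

OR = (927 × 3247) / (249 × 1530) = 3009969/380970 ≈ 7.90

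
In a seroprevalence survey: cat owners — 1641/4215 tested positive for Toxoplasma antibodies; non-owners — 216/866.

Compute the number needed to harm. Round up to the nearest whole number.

risk, cat owners = 1641/4215 = 0.389324
risk, non-owners = 216/866 = 0.249423
absolute risk difference = 0.139901
1 / 0.139901 = 7.148 → round up → 8

NNH ≈ 8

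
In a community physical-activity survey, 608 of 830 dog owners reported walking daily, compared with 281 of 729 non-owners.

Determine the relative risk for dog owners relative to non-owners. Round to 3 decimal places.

risk, dog owners = 608/830 = 0.7325
risk, non-owners = 281/729 = 0.3855
RR = 0.7325 / 0.3855 = 1.900

RR: 1.900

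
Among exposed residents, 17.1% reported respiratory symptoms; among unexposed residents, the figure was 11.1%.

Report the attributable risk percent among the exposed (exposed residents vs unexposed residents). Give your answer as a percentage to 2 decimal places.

AR% = (0.1710 − 0.1110) / 0.1710 = 0.3509 → 35.09%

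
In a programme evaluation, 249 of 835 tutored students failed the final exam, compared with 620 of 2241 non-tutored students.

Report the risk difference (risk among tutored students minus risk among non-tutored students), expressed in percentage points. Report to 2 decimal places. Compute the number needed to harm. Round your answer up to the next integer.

risk, tutored students = 249/835 = 0.2982
risk, non-tutored students = 620/2241 = 0.2767
risk difference = 0.2982 − 0.2767 = 0.0215 → 2.15 percentage points
absolute risk difference = 0.021541
1 / 0.021541 = 46.423 → round up → 47

RD = 2.15; NNH = 47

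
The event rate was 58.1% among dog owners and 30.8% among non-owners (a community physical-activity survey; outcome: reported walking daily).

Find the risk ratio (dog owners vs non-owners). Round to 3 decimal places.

RR = 0.5810 / 0.3080 = 1.886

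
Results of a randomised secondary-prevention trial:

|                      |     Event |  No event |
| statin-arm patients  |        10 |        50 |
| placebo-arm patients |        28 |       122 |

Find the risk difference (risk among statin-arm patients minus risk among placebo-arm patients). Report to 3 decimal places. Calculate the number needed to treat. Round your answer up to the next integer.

RD = -0.020; NNT = 50

risk, statin-arm patients = 10/60 = 0.1667
risk, placebo-arm patients = 28/150 = 0.1867
risk difference = 0.1667 − 0.1867 = -0.020
absolute risk difference = 0.020000
1 / 0.020000 = 50.000 → round up → 50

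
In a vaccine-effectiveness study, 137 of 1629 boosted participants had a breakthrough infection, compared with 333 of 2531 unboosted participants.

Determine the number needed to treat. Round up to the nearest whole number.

NNT = 22

risk, boosted participants = 137/1629 = 0.084101
risk, unboosted participants = 333/2531 = 0.131569
absolute risk difference = 0.047468
1 / 0.047468 = 21.067 → round up → 22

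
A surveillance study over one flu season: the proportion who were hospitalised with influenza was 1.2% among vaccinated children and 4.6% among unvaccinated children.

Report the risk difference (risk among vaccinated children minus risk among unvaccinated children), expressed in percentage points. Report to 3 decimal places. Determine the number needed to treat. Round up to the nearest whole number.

risk difference = 0.01200 − 0.04600 = -0.03400 → -3.400 percentage points
absolute risk difference = 0.034000
1 / 0.034000 = 29.412 → round up → 30

RD = -3.400; NNT = 30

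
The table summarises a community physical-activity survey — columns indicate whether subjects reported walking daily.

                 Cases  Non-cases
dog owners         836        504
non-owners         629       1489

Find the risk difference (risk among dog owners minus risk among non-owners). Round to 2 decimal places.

risk, dog owners = 836/1340 = 0.6239
risk, non-owners = 629/2118 = 0.2970
risk difference = 0.6239 − 0.2970 = 0.33

0.33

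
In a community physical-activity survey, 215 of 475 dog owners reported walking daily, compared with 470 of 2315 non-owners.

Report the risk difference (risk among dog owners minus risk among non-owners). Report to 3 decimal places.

risk, dog owners = 215/475 = 0.4526
risk, non-owners = 470/2315 = 0.2030
risk difference = 0.4526 − 0.2030 = 0.250

RD: 0.250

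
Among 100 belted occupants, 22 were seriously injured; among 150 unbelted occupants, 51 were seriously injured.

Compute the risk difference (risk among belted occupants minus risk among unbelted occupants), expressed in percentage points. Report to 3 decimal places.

risk, belted occupants = 22/100 = 0.2200
risk, unbelted occupants = 51/150 = 0.3400
risk difference = 0.2200 − 0.3400 = -0.1200 → -12.000 percentage points

-12.000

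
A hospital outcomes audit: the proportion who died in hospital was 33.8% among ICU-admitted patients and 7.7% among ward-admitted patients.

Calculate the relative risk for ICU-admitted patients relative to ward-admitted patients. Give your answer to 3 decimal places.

RR = 0.3380 / 0.0770 = 4.390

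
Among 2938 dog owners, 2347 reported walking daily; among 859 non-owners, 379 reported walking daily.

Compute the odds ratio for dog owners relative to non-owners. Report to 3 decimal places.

OR = (2347 × 480) / (591 × 379) = 1126560/223989 ≈ 5.030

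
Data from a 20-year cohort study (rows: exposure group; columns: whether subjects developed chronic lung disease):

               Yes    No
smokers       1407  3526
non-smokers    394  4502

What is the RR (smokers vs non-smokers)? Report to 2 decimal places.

3.54

risk, smokers = 1407/4933 = 0.2852
risk, non-smokers = 394/4896 = 0.0805
RR = 0.2852 / 0.0805 = 3.54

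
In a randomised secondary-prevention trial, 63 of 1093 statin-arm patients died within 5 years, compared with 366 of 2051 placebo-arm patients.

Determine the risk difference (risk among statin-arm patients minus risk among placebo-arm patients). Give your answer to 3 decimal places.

RD ≈ -0.121

risk, statin-arm patients = 63/1093 = 0.0576
risk, placebo-arm patients = 366/2051 = 0.1784
risk difference = 0.0576 − 0.1784 = -0.121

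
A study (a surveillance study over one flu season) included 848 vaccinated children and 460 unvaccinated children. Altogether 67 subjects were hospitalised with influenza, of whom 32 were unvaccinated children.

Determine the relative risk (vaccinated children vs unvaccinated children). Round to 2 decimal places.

vaccinated children with the outcome: 67 − 32 = 35
vaccinated children without the outcome: 848 − 35 = 813
unvaccinated children without the outcome: 460 − 32 = 428
risk, vaccinated children = 35/848 = 0.04127
risk, unvaccinated children = 32/460 = 0.06957
RR = 0.04127 / 0.06957 = 0.59

0.59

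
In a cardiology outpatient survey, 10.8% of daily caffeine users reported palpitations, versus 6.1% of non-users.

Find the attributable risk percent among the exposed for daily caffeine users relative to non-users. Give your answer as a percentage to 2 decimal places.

AR% = (0.1080 − 0.0610) / 0.1080 = 0.4352 → 43.52%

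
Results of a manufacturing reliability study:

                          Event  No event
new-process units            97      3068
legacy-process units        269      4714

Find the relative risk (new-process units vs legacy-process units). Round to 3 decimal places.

0.568

risk, new-process units = 97/3165 = 0.03065
risk, legacy-process units = 269/4983 = 0.05398
RR = 0.03065 / 0.05398 = 0.568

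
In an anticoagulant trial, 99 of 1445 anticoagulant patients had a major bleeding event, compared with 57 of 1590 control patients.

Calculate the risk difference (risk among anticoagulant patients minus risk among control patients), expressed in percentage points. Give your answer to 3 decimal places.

RD: 3.266

risk, anticoagulant patients = 99/1445 = 0.06851
risk, control patients = 57/1590 = 0.03585
risk difference = 0.06851 − 0.03585 = 0.03266 → 3.266 percentage points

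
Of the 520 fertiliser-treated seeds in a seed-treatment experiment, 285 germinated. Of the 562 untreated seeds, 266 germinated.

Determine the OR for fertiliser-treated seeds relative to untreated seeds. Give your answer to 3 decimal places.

OR = (285 × 296) / (235 × 266) = 84360/62510 ≈ 1.350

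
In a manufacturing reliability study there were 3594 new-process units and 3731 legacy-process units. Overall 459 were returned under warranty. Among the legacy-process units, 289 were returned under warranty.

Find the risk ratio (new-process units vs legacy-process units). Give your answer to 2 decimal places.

0.61

new-process units with the outcome: 459 − 289 = 170
new-process units without the outcome: 3594 − 170 = 3424
legacy-process units without the outcome: 3731 − 289 = 3442
risk, new-process units = 170/3594 = 0.04730
risk, legacy-process units = 289/3731 = 0.07746
RR = 0.04730 / 0.07746 = 0.61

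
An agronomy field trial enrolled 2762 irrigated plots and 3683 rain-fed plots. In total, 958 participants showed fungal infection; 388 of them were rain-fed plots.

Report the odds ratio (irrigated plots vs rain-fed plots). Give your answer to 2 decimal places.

irrigated plots with the outcome: 958 − 388 = 570
irrigated plots without the outcome: 2762 − 570 = 2192
rain-fed plots without the outcome: 3683 − 388 = 3295
odds, irrigated plots = 570/2192 = 0.2600
odds, rain-fed plots = 388/3295 = 0.1178
OR = 0.2600 / 0.1178 = 2.21

OR ≈ 2.21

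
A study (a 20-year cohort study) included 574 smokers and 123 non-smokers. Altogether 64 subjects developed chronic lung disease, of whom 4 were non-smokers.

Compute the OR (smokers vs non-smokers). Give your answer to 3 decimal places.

OR ≈ 3.473

smokers with the outcome: 64 − 4 = 60
smokers without the outcome: 574 − 60 = 514
non-smokers without the outcome: 123 − 4 = 119
odds, smokers = 60/514 = 0.11673
odds, non-smokers = 4/119 = 0.03361
OR = 0.11673 / 0.03361 = 3.473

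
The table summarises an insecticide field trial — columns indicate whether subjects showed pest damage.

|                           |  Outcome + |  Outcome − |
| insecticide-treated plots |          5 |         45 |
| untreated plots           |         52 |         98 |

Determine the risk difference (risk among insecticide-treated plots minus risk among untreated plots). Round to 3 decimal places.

RD: -0.247

risk, insecticide-treated plots = 5/50 = 0.1000
risk, untreated plots = 52/150 = 0.3467
risk difference = 0.1000 − 0.3467 = -0.247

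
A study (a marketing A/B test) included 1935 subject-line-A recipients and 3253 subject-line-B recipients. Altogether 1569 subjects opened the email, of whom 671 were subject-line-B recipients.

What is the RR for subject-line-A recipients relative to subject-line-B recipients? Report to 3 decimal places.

2.250

subject-line-A recipients with the outcome: 1569 − 671 = 898
subject-line-A recipients without the outcome: 1935 − 898 = 1037
subject-line-B recipients without the outcome: 3253 − 671 = 2582
risk, subject-line-A recipients = 898/1935 = 0.4641
risk, subject-line-B recipients = 671/3253 = 0.2063
RR = 0.4641 / 0.2063 = 2.250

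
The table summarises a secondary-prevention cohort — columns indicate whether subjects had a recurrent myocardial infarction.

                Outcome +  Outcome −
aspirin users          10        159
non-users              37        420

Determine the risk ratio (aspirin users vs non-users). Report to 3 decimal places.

risk, aspirin users = 10/169 = 0.0592
risk, non-users = 37/457 = 0.0810
RR = 0.0592 / 0.0810 = 0.731

0.731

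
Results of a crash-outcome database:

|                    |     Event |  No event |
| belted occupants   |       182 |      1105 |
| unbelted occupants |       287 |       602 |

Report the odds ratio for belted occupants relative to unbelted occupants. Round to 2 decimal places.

odds, belted occupants = 182/1105 = 0.1647
odds, unbelted occupants = 287/602 = 0.4767
OR = 0.1647 / 0.4767 = 0.35

OR: 0.35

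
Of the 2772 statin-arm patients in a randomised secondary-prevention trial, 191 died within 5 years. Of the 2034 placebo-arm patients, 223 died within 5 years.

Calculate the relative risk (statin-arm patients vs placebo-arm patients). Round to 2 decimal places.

risk, statin-arm patients = 191/2772 = 0.0689
risk, placebo-arm patients = 223/2034 = 0.1096
RR = 0.0689 / 0.1096 = 0.63

RR = 0.63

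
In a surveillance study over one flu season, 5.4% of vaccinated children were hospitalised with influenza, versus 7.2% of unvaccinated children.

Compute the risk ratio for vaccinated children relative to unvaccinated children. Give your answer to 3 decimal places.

RR = 0.0540 / 0.0720 = 0.750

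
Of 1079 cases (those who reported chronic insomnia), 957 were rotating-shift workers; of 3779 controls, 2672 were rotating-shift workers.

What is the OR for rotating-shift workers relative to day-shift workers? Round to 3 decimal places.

OR = (957 × 1107) / (2672 × 122) = 1059399/325984 ≈ 3.250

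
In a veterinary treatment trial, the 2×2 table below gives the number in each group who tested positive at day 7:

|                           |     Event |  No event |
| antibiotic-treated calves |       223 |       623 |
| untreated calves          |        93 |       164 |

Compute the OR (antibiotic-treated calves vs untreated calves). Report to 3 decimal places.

OR = (223 × 164) / (623 × 93) = 36572/57939 ≈ 0.631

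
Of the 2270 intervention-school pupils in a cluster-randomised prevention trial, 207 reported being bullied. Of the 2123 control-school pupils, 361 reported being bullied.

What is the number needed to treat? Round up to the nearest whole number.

NNT: 13

risk, intervention-school pupils = 207/2270 = 0.091189
risk, control-school pupils = 361/2123 = 0.170042
absolute risk difference = 0.078853
1 / 0.078853 = 12.682 → round up → 13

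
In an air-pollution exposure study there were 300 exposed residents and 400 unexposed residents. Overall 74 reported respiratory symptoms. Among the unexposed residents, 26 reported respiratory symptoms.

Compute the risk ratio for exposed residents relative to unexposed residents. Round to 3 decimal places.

exposed residents with the outcome: 74 − 26 = 48
exposed residents without the outcome: 300 − 48 = 252
unexposed residents without the outcome: 400 − 26 = 374
risk, exposed residents = 48/300 = 0.1600
risk, unexposed residents = 26/400 = 0.0650
RR = 0.1600 / 0.0650 = 2.462

RR ≈ 2.462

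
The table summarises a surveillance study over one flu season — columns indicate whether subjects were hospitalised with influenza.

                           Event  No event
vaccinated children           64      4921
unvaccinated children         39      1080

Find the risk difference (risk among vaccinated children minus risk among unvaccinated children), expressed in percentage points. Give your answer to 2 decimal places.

-2.20

risk, vaccinated children = 64/4985 = 0.01284
risk, unvaccinated children = 39/1119 = 0.03485
risk difference = 0.01284 − 0.03485 = -0.02201 → -2.20 percentage points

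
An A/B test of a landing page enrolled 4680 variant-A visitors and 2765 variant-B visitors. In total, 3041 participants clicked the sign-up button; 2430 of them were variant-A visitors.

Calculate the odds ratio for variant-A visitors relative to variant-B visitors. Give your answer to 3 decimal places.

3.807

variant-A visitors without the outcome: 4680 − 2430 = 2250
variant-B visitors with the outcome: 3041 − 2430 = 611
variant-B visitors without the outcome: 2765 − 611 = 2154
OR = (2430 × 2154) / (2250 × 611) = 5234220/1374750 ≈ 3.807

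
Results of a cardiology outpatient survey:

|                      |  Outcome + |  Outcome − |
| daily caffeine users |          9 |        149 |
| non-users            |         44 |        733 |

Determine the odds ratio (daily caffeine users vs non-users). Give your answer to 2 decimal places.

OR = (9 × 733) / (149 × 44) = 6597/6556 ≈ 1.01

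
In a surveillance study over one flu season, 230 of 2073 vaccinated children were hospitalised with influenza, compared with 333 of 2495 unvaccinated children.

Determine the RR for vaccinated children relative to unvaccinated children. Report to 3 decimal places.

risk, vaccinated children = 230/2073 = 0.1110
risk, unvaccinated children = 333/2495 = 0.1335
RR = 0.1110 / 0.1335 = 0.831

0.831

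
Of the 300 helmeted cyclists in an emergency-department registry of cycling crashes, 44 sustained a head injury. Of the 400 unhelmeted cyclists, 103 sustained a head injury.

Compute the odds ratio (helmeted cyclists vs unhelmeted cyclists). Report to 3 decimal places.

odds, helmeted cyclists = 44/256 = 0.1719
odds, unhelmeted cyclists = 103/297 = 0.3468
OR = 0.1719 / 0.3468 = 0.496

0.496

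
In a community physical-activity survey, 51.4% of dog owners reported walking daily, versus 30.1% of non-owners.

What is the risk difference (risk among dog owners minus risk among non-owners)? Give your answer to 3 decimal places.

risk difference = 0.5140 − 0.3010 = 0.213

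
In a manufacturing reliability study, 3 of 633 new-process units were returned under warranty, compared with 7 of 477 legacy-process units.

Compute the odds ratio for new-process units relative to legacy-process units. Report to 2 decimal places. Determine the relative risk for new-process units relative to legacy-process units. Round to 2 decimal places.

OR = 0.32; RR = 0.32

OR = (3 × 470) / (630 × 7) = 1410/4410 ≈ 0.32
risk, new-process units = 3/633 = 0.00474
risk, legacy-process units = 7/477 = 0.01468
RR = 0.00474 / 0.01468 = 0.32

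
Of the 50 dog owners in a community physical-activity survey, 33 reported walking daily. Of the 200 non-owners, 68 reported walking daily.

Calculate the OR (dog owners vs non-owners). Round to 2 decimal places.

OR = (33 × 132) / (17 × 68) = 4356/1156 ≈ 3.77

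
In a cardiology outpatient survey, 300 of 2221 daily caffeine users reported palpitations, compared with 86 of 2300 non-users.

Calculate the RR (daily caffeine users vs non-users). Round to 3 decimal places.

3.612

risk, daily caffeine users = 300/2221 = 0.13507
risk, non-users = 86/2300 = 0.03739
RR = 0.13507 / 0.03739 = 3.612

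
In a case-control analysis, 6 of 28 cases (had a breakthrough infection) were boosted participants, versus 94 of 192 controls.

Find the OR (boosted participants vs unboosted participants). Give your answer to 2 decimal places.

odds, boosted participants = 6/94 = 0.0638
odds, unboosted participants = 22/98 = 0.2245
OR = 0.0638 / 0.2245 = 0.28

OR ≈ 0.28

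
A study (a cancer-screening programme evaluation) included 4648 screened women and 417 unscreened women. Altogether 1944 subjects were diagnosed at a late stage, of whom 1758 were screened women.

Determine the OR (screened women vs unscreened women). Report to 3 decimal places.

screened women without the outcome: 4648 − 1758 = 2890
unscreened women with the outcome: 1944 − 1758 = 186
unscreened women without the outcome: 417 − 186 = 231
odds, screened women = 1758/2890 = 0.6083
odds, unscreened women = 186/231 = 0.8052
OR = 0.6083 / 0.8052 = 0.755

0.755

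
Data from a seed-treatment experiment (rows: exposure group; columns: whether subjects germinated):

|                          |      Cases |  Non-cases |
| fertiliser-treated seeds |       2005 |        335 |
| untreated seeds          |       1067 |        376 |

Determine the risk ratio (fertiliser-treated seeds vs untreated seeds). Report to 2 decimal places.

risk, fertiliser-treated seeds = 2005/2340 = 0.8568
risk, untreated seeds = 1067/1443 = 0.7394
RR = 0.8568 / 0.7394 = 1.16

RR ≈ 1.16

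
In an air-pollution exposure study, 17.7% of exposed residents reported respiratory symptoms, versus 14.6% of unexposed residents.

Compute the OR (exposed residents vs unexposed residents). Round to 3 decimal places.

odds, exposed residents = 0.1770/0.8230 = 0.2151
odds, unexposed residents = 0.1460/0.8540 = 0.1710
OR = 0.2151 / 0.1710 = 1.258

1.258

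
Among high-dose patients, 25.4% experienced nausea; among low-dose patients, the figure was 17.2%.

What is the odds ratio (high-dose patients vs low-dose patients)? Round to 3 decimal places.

1.639

odds, high-dose patients = 0.2540/0.7460 = 0.3405
odds, low-dose patients = 0.1720/0.8280 = 0.2077
OR = 0.3405 / 0.2077 = 1.639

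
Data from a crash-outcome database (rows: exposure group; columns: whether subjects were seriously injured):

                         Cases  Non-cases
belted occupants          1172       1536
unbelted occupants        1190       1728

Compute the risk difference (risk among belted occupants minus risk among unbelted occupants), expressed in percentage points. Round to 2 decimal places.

risk, belted occupants = 1172/2708 = 0.4328
risk, unbelted occupants = 1190/2918 = 0.4078
risk difference = 0.4328 − 0.4078 = 0.0250 → 2.50 percentage points

RD: 2.50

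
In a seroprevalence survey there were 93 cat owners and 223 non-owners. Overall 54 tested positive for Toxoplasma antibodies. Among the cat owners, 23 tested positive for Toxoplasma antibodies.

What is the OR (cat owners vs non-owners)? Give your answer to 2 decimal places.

cat owners without the outcome: 93 − 23 = 70
non-owners with the outcome: 54 − 23 = 31
non-owners without the outcome: 223 − 31 = 192
OR = (23 × 192) / (70 × 31) = 4416/2170 ≈ 2.04

OR ≈ 2.04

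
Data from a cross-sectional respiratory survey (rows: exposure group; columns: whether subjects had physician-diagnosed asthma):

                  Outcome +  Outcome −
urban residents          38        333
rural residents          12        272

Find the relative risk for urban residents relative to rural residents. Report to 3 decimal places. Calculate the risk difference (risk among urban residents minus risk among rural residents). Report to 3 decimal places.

risk, urban residents = 38/371 = 0.10243
risk, rural residents = 12/284 = 0.04225
RR = 0.10243 / 0.04225 = 2.424
risk difference = 0.10243 − 0.04225 = 0.060

RR = 2.424; RD = 0.060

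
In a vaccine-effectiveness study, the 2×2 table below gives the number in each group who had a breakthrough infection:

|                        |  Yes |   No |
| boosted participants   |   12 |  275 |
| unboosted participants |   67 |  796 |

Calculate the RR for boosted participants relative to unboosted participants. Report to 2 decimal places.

0.54

risk, boosted participants = 12/287 = 0.04181
risk, unboosted participants = 67/863 = 0.07764
RR = 0.04181 / 0.07764 = 0.54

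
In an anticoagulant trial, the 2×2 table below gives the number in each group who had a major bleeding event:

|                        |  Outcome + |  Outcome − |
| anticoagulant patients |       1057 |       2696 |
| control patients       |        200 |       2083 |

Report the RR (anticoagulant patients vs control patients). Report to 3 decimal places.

risk, anticoagulant patients = 1057/3753 = 0.2816
risk, control patients = 200/2283 = 0.0876
RR = 0.2816 / 0.0876 = 3.215

RR ≈ 3.215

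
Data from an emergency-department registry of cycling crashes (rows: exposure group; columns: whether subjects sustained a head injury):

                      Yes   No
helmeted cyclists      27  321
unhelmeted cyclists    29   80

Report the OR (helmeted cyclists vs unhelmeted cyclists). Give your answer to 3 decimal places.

odds, helmeted cyclists = 27/321 = 0.0841
odds, unhelmeted cyclists = 29/80 = 0.3625
OR = 0.0841 / 0.3625 = 0.232

0.232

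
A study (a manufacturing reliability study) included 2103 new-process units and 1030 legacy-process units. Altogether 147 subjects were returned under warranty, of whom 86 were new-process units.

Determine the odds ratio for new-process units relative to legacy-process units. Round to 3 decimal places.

new-process units without the outcome: 2103 − 86 = 2017
legacy-process units with the outcome: 147 − 86 = 61
legacy-process units without the outcome: 1030 − 61 = 969
OR = (86 × 969) / (2017 × 61) = 83334/123037 ≈ 0.677

OR: 0.677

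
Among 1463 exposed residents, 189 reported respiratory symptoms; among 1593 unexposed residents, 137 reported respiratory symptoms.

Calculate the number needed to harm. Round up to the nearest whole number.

NNH = 24

risk, exposed residents = 189/1463 = 0.129187
risk, unexposed residents = 137/1593 = 0.086001
absolute risk difference = 0.043185
1 / 0.043185 = 23.156 → round up → 24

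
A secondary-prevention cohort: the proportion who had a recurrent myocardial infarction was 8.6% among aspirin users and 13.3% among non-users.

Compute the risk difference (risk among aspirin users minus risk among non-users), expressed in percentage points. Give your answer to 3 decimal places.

RD = -4.700

risk difference = 0.0860 − 0.1330 = -0.0470 → -4.700 percentage points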